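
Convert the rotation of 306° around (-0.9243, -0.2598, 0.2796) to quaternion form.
-0.891 - 0.4196i - 0.1179j + 0.1269k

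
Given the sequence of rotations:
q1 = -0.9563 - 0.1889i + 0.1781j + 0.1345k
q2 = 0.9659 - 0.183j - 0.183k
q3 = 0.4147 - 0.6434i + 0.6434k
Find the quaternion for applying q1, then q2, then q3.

q2 · q1 = -0.8665 - 0.1745i + 0.3816j + 0.2703k
q3 · q2 · q1 = -0.6455 + 0.2396i + 0.2199j - 0.6909k
-0.6455 + 0.2396i + 0.2199j - 0.6909k


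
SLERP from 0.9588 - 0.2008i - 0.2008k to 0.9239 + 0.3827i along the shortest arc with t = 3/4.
0.9688 + 0.2421i - 0.0534k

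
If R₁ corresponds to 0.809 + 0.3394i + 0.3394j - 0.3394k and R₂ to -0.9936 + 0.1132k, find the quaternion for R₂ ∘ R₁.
-0.7654 - 0.3756i - 0.2988j + 0.4288k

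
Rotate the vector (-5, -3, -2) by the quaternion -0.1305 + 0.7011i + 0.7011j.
(-2.668, -5.332, 1.566)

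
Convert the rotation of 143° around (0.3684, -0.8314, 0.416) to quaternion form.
0.3173 + 0.3494i - 0.7884j + 0.3945k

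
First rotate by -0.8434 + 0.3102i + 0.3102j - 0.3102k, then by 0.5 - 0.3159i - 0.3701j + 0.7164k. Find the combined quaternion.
0.0133 + 0.3141i + 0.5915j - 0.7425k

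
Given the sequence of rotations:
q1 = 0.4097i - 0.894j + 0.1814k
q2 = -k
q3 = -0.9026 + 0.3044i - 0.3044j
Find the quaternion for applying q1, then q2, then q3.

q2 · q1 = 0.1814 - 0.894i - 0.4097j
q3 · q2 · q1 = -0.0163 + 0.8621i + 0.3146j - 0.3968k
-0.0163 + 0.8621i + 0.3146j - 0.3968k


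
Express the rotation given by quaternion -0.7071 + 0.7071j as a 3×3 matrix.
[[0, 0, -1], [0, 1, 0], [1, 0, 0]]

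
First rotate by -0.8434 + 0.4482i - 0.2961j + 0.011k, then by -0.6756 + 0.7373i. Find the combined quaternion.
0.2393 - 0.9246i + 0.1919j - 0.2257k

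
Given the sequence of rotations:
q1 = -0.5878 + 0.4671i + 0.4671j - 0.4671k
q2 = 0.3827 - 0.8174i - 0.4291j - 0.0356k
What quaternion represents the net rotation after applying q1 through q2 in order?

q2 · q1 = 0.3407 + 0.8763i + 0.0325j - 0.3392k
0.3407 + 0.8763i + 0.0325j - 0.3392k


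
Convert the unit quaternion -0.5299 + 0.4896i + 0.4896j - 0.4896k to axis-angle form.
axis = (√3/3, √3/3, -√3/3), θ = 244°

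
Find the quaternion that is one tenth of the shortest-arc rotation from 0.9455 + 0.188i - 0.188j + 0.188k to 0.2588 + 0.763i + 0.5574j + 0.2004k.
0.9323 + 0.2786i - 0.1056j + 0.2049k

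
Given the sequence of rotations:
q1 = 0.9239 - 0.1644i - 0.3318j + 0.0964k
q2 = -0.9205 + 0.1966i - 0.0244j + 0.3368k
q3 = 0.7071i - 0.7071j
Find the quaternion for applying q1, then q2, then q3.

q2 · q1 = -0.8587 + 0.4424i + 0.2086j + 0.1532k
q3 · q2 · q1 = -0.1653 - 0.7155i + 0.4989j + 0.4603k
-0.1653 - 0.7155i + 0.4989j + 0.4603k


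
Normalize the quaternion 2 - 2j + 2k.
0.5774 - 0.5774j + 0.5774k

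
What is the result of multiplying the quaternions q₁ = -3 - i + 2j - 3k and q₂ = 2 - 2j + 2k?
4 - 4i + 12j - 10k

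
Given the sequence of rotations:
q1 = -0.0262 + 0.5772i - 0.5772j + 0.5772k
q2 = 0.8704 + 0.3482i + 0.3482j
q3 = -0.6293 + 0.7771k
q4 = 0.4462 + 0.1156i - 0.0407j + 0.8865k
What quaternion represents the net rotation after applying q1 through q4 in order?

q2 · q1 = -0.0228 + 0.6943i - 0.7125j + 0.1004k
q3 · q2 · q1 = -0.0637 + 0.1168i + 0.9879j - 0.0809k
q4 · q3 · q2 · q1 = 0.07 - 0.8277i + 0.5563j + 0.0264k
0.07 - 0.8277i + 0.5563j + 0.0264k


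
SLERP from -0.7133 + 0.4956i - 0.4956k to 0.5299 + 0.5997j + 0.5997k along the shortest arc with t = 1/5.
-0.7143 + 0.4139i - 0.1343j - 0.5481k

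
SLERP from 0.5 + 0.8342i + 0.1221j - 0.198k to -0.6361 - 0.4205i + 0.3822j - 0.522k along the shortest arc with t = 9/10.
0.6531 + 0.492i - 0.3418j + 0.4631k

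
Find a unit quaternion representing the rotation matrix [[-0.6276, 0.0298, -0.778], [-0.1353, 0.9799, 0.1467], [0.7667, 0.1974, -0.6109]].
-0.4305 - 0.0294i + 0.897j + 0.0959k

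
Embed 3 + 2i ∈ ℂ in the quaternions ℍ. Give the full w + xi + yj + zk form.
3 + 2i + 0j + 0k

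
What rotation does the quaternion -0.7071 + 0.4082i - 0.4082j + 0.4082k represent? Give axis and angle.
axis = (√3/3, -√3/3, √3/3), θ = 3π/2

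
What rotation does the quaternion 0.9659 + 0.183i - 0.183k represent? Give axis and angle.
axis = (√2/2, 0, -√2/2), θ = π/6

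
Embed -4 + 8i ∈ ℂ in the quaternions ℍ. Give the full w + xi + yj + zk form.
-4 + 8i + 0j + 0k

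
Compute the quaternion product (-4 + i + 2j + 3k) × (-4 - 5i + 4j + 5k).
-2 + 14i - 44j - 18k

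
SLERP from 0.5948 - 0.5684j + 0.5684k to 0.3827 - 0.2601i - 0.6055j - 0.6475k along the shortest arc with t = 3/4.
0.5374 - 0.227i - 0.7227j - 0.3706k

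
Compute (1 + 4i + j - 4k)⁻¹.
0.0294 - 0.1176i - 0.0294j + 0.1176k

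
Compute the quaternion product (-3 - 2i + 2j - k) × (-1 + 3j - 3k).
-6 - i - 17j + 4k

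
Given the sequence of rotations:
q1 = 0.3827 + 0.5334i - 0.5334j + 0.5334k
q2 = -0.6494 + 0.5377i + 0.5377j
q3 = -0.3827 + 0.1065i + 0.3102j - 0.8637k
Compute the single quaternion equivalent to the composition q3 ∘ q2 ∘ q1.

q2 · q1 = -0.2485 + 0.1462i + 0.2654j - 0.92k
q3 · q2 · q1 = -0.7974 - 0.1386i - 0.2069j + 0.5496k
-0.7974 - 0.1386i - 0.2069j + 0.5496k


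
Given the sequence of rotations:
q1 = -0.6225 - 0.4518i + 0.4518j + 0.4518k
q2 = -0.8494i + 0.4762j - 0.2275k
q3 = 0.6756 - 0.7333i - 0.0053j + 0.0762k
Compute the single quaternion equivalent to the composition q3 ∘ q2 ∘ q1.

q2 · q1 = -0.4961 + 0.8467i + 0.1901j - 0.027k
q3 · q2 · q1 = 0.2888 + 0.9215i + 0.1758j - 0.191k
0.2888 + 0.9215i + 0.1758j - 0.191k


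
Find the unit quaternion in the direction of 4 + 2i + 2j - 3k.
0.6963 + 0.3482i + 0.3482j - 0.5222k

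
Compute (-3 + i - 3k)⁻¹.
-0.1579 - 0.0526i + 0.1579k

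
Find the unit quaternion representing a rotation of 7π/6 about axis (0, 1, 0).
-0.2588 + 0.9659j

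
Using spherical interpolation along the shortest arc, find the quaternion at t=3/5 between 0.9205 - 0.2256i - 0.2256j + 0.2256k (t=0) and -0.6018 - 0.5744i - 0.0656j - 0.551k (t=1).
0.8315 + 0.2815i - 0.0605j + 0.475k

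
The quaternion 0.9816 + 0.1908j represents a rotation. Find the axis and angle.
axis = (0, 1, 0), θ = 22°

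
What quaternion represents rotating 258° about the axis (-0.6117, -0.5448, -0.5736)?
-0.6293 - 0.4754i - 0.4234j - 0.4458k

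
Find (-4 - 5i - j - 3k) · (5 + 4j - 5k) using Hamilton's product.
-31 - 8i - 46j - 15k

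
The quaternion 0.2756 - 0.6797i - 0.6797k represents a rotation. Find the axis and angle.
axis = (-√2/2, 0, -√2/2), θ = 148°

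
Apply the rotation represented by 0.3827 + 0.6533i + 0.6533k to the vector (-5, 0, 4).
(2.682, -4.5, -3.682)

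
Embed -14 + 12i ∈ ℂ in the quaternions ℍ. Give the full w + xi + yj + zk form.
-14 + 12i + 0j + 0k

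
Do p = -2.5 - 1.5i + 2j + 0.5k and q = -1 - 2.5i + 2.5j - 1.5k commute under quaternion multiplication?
No: pq = -5.5 + 3.5i - 11.75j + 4.5k ≠ -5.5 + 12i - 4.75j + 2k = qp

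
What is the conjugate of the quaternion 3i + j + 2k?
-3i - j - 2k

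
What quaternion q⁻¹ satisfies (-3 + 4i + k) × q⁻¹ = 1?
-0.1154 - 0.1538i - 0.0385k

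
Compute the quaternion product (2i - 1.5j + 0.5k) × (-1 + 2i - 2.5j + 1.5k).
-8.5 - 3i - 0.5j - 2.5k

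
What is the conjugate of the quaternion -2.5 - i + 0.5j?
-2.5 + i - 0.5j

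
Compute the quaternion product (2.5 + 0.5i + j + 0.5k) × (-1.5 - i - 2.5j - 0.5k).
-0.5 - 2.5i - 8j - 2.25k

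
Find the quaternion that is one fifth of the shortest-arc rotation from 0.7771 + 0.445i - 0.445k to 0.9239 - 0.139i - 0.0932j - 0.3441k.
0.8339 + 0.3351i - 0.0199j - 0.4381k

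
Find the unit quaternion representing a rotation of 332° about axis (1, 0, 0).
-0.9703 + 0.2419i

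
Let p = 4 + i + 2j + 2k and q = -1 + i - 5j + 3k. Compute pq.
-1 + 19i - 23j + 3k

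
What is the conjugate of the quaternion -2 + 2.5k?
-2 - 2.5k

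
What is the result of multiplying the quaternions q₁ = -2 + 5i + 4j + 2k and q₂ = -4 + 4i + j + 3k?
-22 - 18i - 25j - 25k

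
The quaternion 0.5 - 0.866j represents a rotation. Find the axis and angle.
axis = (0, -1, 0), θ = 2π/3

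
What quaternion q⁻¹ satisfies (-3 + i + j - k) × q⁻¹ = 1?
-0.25 - 0.0833i - 0.0833j + 0.0833k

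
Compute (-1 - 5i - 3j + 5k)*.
-1 + 5i + 3j - 5k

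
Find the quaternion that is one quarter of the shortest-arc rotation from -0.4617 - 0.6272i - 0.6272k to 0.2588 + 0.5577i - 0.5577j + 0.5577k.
-0.4247 - 0.6316i + 0.1479j - 0.6316k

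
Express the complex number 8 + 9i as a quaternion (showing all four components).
8 + 9i + 0j + 0k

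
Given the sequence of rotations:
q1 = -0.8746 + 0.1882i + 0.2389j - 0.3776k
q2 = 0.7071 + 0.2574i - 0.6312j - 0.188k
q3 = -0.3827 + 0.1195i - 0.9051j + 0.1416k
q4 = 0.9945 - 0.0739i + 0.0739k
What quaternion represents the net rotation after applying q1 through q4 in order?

q2 · q1 = -0.5871 + 0.1912i + 0.7828j + 0.0777k
q3 · q2 · q1 = 0.8993 - 0.3245i + 0.2496j + 0.1537k
q4 · q3 · q2 · q1 = 0.859 - 0.4076i + 0.2356j + 0.2009k
0.859 - 0.4076i + 0.2356j + 0.2009k


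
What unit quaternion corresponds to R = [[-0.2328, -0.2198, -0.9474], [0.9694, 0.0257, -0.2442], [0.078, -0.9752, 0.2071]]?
0.5 - 0.3655i - 0.5127j + 0.5946k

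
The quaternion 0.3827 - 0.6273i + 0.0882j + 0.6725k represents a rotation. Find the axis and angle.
axis = (-0.679, 0.0955, 0.7279), θ = 3π/4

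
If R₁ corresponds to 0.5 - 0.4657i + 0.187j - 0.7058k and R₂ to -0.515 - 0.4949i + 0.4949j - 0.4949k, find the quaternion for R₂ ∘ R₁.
-0.9298 - 0.2644i + 0.0323j + 0.254k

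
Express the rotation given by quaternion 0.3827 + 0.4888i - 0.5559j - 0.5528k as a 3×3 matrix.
[[-0.2292, -0.1203, -0.9659], [-0.9666, -0.089, 0.2405], [-0.1149, 0.9887, -0.0959]]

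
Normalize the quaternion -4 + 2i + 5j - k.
-0.5898 + 0.2949i + 0.7372j - 0.1474k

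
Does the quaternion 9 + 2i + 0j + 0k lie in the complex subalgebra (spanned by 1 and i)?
Yes. The quaternion 9 + 2i has j- and k-coefficients y = z = 0, so it lies in the complex subalgebra spanned by 1 and i.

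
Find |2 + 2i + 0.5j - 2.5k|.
3.808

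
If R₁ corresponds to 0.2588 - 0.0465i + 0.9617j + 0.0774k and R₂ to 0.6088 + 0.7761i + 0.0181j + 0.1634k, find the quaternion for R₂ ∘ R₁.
0.1636 + 0.0168i + 0.5225j + 0.8366k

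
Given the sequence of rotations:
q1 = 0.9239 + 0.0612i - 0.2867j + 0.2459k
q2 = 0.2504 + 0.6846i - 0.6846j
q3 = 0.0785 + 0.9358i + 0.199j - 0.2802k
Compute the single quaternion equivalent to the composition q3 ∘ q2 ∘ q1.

q2 · q1 = -0.0068 + 0.4795i - 0.8726j - 0.0928k
q3 · q2 · q1 = -0.3016 - 0.2317i - 0.1174j - 0.9174k
-0.3016 - 0.2317i - 0.1174j - 0.9174k


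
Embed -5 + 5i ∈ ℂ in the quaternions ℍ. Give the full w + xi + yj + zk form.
-5 + 5i + 0j + 0k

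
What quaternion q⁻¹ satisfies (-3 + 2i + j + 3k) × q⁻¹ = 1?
-0.1304 - 0.087i - 0.0435j - 0.1304k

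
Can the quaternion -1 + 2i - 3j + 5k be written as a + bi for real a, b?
No. The quaternion -1 + 2i - 3j + 5k has j-coefficient y = -3 and k-coefficient z = 5, not both zero, so it does not lie in the complex subalgebra spanned by 1 and i.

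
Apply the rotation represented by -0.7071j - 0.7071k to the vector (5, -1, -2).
(-5, -2, -1)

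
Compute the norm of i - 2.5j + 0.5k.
2.739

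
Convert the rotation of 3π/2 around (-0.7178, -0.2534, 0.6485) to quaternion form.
-0.7071 - 0.5076i - 0.1792j + 0.4586k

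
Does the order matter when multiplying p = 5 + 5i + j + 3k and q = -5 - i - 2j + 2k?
Yes: pq = -24 - 22i - 28j - 14k ≠ -24 - 38i - 2j + 4k = qp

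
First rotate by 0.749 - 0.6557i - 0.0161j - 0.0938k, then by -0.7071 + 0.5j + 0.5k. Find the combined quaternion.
-0.4747 + 0.4248i + 0.058j + 0.7687k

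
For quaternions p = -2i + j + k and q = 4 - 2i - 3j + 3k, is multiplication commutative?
No: pq = -4 - 2i + 8j + 12k ≠ -4 - 14i - 4k = qp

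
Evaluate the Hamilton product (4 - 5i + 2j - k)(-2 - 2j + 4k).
16i + 8j + 28k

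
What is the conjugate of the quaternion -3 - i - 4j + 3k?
-3 + i + 4j - 3k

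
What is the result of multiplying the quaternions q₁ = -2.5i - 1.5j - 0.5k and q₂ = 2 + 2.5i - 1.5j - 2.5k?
2.75 - 2i - 10.5j + 6.5k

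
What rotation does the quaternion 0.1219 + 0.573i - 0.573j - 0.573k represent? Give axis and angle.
axis = (√3/3, -√3/3, -√3/3), θ = 166°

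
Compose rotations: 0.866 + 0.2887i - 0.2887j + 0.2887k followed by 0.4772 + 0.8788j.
0.667 + 0.3915i + 0.6233j - 0.1159k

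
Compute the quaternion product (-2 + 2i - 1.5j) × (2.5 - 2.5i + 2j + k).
3 + 8.5i - 9.75j - 1.75k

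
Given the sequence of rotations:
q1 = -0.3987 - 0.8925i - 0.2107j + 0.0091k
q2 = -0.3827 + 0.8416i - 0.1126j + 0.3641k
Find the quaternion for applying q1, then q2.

q2 · q1 = 0.8767 + 0.0817i - 0.2071j - 0.4265k
0.8767 + 0.0817i - 0.2071j - 0.4265k


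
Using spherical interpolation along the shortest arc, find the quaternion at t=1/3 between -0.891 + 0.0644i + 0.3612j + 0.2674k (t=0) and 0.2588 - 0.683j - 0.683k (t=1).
-0.733 + 0.046i + 0.5123j + 0.4452k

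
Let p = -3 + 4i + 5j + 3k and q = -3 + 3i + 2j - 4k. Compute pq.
-1 - 47i + 4j - 4k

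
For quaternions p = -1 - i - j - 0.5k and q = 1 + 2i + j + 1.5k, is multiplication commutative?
No: pq = 2.75 - 4i - 1.5j - k ≠ 2.75 - 2i - 2.5j - 3k = qp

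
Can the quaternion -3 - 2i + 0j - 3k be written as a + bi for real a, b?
No. The quaternion -3 - 2i - 3k has j-coefficient y = 0 and k-coefficient z = -3, not both zero, so it does not lie in the complex subalgebra spanned by 1 and i.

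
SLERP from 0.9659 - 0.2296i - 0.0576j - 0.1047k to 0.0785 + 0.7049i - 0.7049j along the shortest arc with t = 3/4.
0.2883 - 0.7279i + 0.6209j - 0.039k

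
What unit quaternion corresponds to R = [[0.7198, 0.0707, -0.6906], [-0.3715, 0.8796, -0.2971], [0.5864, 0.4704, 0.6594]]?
0.9026 + 0.2126i - 0.3537j - 0.1225k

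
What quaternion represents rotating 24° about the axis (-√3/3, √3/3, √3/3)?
0.9781 - 0.12i + 0.12j + 0.12k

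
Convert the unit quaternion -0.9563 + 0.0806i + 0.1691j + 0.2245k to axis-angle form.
axis = (0.2757, 0.5783, 0.7678), θ = 326°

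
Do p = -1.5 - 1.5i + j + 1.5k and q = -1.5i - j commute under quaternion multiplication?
No: pq = -1.25 + 3.75i - 0.75j + 3k ≠ -1.25 + 0.75i + 3.75j - 3k = qp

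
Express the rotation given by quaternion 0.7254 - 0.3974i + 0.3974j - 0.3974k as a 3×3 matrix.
[[0.3683, 0.2607, 0.8924], [-0.8924, 0.3683, 0.2607], [-0.2607, -0.8924, 0.3683]]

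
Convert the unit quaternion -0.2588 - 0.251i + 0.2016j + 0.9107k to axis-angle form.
axis = (-0.2599, 0.2087, 0.9428), θ = 7π/6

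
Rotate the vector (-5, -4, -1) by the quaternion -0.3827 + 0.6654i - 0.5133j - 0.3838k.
(3.133, 1.764, 5.392)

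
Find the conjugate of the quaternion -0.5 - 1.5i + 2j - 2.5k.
-0.5 + 1.5i - 2j + 2.5k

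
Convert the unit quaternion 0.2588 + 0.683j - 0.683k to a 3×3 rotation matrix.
[[-0.866, 0.3535, 0.3535], [-0.3535, 0.067, -0.933], [-0.3535, -0.933, 0.067]]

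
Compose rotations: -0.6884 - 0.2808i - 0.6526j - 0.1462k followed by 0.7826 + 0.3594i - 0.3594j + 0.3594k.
-0.6198 - 0.1801i - 0.3117j - 0.6973k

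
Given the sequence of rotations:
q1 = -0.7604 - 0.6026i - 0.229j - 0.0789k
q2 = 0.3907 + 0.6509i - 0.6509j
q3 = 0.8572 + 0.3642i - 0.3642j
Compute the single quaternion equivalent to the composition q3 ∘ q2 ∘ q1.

q2 · q1 = -0.0539 - 0.679i + 0.4568j - 0.5721k
q3 · q2 · q1 = 0.3675 - 0.3933i + 0.6196j - 0.5713k
0.3675 - 0.3933i + 0.6196j - 0.5713k


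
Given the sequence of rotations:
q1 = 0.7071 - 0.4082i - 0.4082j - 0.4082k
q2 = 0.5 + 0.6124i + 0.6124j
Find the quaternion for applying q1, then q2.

q2 · q1 = 0.8535 - 0.0211i + 0.4789j - 0.2041k
0.8535 - 0.0211i + 0.4789j - 0.2041k


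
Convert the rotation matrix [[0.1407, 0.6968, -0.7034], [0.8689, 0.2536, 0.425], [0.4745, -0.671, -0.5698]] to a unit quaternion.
-0.454 + 0.6035i + 0.6486j - 0.0948k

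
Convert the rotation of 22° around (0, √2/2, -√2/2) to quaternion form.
0.9816 + 0.1349j - 0.1349k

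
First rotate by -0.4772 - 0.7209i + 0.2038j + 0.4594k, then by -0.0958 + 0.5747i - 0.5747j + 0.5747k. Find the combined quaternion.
0.3131 - 0.5863i - 0.4236j - 0.6154k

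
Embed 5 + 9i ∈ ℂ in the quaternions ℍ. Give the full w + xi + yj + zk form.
5 + 9i + 0j + 0k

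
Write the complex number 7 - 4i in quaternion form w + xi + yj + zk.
7 - 4i + 0j + 0k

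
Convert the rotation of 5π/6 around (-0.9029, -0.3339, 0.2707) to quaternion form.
0.2588 - 0.8721i - 0.3225j + 0.2615k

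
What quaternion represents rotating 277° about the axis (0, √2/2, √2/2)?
-0.749 + 0.4685j + 0.4685k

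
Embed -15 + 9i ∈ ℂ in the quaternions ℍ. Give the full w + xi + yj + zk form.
-15 + 9i + 0j + 0k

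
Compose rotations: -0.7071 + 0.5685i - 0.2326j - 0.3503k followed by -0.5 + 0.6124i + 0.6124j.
0.1478 - 0.9318i - 0.1022j - 0.3154k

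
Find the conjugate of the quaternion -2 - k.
-2 + k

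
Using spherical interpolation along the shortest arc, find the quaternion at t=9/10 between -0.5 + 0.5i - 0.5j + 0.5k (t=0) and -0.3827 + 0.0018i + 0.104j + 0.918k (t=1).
-0.4124 + 0.0596i + 0.0384j + 0.9082k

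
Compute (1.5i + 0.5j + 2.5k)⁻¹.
-0.1714i - 0.0571j - 0.2857k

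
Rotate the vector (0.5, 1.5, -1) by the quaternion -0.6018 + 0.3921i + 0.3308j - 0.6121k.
(0.178, 0.346, -1.83)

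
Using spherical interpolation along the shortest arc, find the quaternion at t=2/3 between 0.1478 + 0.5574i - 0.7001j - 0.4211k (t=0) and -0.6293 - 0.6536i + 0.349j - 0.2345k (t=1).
0.5117 + 0.6849i - 0.5186j + 0.0098k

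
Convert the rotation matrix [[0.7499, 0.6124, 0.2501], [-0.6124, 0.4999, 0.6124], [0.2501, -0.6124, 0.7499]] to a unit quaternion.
0.866 - 0.3536i - 0.3536k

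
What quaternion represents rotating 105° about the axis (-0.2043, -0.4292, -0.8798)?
0.6088 - 0.1621i - 0.3405j - 0.698k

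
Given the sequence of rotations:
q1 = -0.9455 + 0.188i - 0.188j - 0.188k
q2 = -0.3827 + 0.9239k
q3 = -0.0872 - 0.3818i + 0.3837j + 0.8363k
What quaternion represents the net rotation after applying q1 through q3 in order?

q2 · q1 = 0.5355 + 0.1017i + 0.2456j - 0.8016k
q3 · q2 · q1 = 0.5683 - 0.7263i - 0.0369j + 0.3849k
0.5683 - 0.7263i - 0.0369j + 0.3849k


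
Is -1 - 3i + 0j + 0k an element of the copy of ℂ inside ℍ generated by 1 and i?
Yes. The quaternion -1 - 3i has j- and k-coefficients y = z = 0, so it lies in the complex subalgebra spanned by 1 and i.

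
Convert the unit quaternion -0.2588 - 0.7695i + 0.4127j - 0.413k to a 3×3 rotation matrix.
[[0.3182, -0.8489, 0.422], [-0.4214, -0.5254, -0.7392], [0.8492, 0.0574, -0.5249]]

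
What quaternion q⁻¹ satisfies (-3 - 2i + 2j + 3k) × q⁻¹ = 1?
-0.1154 + 0.0769i - 0.0769j - 0.1154k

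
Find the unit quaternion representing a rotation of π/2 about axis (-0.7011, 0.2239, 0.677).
0.7071 - 0.4958i + 0.1583j + 0.4787k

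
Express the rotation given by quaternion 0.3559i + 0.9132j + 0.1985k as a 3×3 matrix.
[[-0.7467, 0.65, 0.1413], [0.65, 0.6679, 0.3625], [0.1413, 0.3625, -0.9212]]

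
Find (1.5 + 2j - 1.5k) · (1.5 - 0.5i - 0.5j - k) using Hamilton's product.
1.75 - 3.5i + 3j - 2.75k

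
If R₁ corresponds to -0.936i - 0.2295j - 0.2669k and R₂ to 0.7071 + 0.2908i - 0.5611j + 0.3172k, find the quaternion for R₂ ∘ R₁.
0.2281 - 0.4393i - 0.3816j - 0.7807k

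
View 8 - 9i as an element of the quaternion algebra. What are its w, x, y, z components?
8 - 9i + 0j + 0k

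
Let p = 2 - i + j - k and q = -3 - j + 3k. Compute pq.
-2 + 5i - 2j + 10k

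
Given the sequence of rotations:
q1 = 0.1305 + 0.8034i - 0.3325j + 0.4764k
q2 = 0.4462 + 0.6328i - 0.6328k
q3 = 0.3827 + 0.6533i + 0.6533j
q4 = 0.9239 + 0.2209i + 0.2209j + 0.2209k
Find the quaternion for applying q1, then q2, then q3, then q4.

q2 · q1 = -0.1487 + 0.2307i - 0.9582j - 0.0804k
q3 · q2 · q1 = 0.4184 - 0.0614i - 0.4113j - 0.8075k
q4 · q3 · q2 · q1 = 0.6694 - 0.0518i - 0.1228j - 0.7309k
0.6694 - 0.0518i - 0.1228j - 0.7309k


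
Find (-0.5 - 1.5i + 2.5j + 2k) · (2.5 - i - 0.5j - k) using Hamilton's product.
0.5 - 4.75i + 3j + 8.75k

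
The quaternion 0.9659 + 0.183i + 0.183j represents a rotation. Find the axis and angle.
axis = (√2/2, √2/2, 0), θ = π/6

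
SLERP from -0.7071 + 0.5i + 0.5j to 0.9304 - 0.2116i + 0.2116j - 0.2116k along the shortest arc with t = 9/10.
-0.9378 + 0.2516i - 0.1385j + 0.1951k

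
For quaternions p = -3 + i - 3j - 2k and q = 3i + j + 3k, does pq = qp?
No: pq = 6 - 16i - 12j + k ≠ 6 - 2i + 6j - 19k = qp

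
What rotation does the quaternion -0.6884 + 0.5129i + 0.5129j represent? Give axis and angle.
axis = (√2/2, √2/2, 0), θ = 267°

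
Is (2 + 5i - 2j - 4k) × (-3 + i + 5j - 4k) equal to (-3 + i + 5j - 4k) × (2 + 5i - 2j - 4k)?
No: pq = -17 + 15i + 32j + 31k ≠ -17 - 41i - 23k = qp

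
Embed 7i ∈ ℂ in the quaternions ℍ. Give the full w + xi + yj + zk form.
0 + 7i + 0j + 0k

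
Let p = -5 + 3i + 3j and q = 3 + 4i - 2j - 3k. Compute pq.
-21 - 20i + 28j - 3k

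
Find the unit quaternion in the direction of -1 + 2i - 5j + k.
-0.1796 + 0.3592i - 0.898j + 0.1796k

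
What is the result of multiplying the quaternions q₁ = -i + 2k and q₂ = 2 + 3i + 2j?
3 - 6i + 6j + 2k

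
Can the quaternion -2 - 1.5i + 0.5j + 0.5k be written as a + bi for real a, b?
No. The quaternion -2 - 1.5i + 0.5j + 0.5k has j-coefficient y = 0.5 and k-coefficient z = 0.5, not both zero, so it does not lie in the complex subalgebra spanned by 1 and i.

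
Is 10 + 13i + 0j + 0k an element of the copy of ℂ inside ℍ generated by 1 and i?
Yes. The quaternion 10 + 13i has j- and k-coefficients y = z = 0, so it lies in the complex subalgebra spanned by 1 and i.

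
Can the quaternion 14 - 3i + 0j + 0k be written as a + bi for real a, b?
Yes. The quaternion 14 - 3i has j- and k-coefficients y = z = 0, so it lies in the complex subalgebra spanned by 1 and i.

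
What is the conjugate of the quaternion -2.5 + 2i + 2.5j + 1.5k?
-2.5 - 2i - 2.5j - 1.5k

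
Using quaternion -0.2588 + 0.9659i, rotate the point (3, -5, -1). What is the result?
(3, 3.83, 3.366)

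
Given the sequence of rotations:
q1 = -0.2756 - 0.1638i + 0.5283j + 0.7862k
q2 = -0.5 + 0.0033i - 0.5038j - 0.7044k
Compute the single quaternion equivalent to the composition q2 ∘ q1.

q2 · q1 = 0.9583 + 0.057i - 0.0125j - 0.2797k
0.9583 + 0.057i - 0.0125j - 0.2797k


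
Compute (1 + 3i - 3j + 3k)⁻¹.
0.0357 - 0.1071i + 0.1071j - 0.1071k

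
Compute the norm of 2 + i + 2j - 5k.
√34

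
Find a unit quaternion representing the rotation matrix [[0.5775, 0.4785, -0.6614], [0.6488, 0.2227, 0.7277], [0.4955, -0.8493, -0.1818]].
0.6361 - 0.6198i - 0.4547j + 0.0669k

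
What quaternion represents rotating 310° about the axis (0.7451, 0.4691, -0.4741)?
-0.9063 + 0.3149i + 0.1983j - 0.2004k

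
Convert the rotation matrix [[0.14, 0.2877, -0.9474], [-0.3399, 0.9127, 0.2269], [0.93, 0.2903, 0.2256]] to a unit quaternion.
0.7547 + 0.021i - 0.6219j - 0.2079k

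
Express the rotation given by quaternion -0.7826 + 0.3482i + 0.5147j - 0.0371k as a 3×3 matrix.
[[0.4674, 0.3004, -0.8314], [0.4165, 0.7548, 0.5068], [0.7798, -0.5832, 0.2277]]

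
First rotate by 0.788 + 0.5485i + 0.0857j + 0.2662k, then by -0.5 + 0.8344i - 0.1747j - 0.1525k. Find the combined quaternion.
-0.7961 + 0.3498i - 0.4863j - 0.0859k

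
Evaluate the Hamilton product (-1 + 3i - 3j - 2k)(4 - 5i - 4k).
3 + 29i + 10j - 19k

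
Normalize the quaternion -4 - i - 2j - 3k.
-0.7303 - 0.1826i - 0.3651j - 0.5477k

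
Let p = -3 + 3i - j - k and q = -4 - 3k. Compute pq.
9 - 9i + 13j + 13k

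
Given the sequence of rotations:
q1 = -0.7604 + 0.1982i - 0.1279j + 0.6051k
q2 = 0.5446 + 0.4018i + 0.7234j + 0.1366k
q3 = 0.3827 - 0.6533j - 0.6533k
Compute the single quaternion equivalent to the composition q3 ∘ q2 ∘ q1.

q2 · q1 = -0.4839 + 0.2576i - 0.8358j + 0.0309k
q3 · q2 · q1 = -0.711 - 0.4676i - 0.172j + 0.4962k
-0.711 - 0.4676i - 0.172j + 0.4962k


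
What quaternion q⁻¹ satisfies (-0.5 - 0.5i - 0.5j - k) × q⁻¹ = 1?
-0.2857 + 0.2857i + 0.2857j + 0.5714k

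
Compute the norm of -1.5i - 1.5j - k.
2.345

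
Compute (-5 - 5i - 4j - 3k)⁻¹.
-0.0667 + 0.0667i + 0.0533j + 0.04k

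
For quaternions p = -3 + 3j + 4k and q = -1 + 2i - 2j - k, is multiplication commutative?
No: pq = 13 - i + 11j - 7k ≠ 13 - 11i - 5j + 5k = qp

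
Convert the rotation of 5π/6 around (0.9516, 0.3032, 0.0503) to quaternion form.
0.2588 + 0.9192i + 0.2929j + 0.0486k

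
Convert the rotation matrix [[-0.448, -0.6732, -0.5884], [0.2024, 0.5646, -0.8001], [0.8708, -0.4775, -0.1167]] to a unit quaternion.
-0.5 - 0.1613i + 0.7296j - 0.4378k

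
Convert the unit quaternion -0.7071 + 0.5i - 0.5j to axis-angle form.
axis = (√2/2, -√2/2, 0), θ = 3π/2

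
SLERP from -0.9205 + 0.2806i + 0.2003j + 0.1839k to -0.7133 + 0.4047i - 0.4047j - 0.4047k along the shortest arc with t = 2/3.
-0.8631 + 0.3983i - 0.2164j - 0.2226k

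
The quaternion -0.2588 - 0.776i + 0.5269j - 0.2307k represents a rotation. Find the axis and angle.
axis = (-0.8034, 0.5455, -0.2388), θ = 7π/6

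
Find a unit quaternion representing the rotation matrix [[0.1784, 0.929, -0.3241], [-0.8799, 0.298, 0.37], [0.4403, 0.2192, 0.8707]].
0.766 - 0.0492i - 0.2495j - 0.5904k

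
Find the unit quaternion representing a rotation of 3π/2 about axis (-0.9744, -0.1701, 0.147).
-0.7071 - 0.689i - 0.1203j + 0.1039k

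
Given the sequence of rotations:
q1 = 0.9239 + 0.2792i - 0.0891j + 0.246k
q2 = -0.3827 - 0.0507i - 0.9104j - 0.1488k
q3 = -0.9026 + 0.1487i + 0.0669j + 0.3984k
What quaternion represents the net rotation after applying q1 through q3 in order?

q2 · q1 = -0.3839 - 0.3909i - 0.8361j + 0.0271k
q3 · q2 · q1 = 0.4498 + 0.6307i + 0.5692j - 0.2756k
0.4498 + 0.6307i + 0.5692j - 0.2756k


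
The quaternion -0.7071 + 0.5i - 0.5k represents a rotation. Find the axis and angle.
axis = (√2/2, 0, -√2/2), θ = 3π/2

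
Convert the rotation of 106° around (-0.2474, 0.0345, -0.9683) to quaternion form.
0.6018 - 0.1976i + 0.0276j - 0.7733k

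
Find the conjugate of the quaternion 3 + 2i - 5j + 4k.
3 - 2i + 5j - 4k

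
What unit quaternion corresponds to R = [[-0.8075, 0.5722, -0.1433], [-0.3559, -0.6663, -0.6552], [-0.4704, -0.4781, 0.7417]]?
-0.2588 - 0.1711i - 0.316j + 0.8966k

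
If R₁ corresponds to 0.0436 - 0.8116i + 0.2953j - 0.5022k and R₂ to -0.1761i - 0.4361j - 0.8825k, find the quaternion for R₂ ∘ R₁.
-0.4573 + 0.4719i + 0.6088j - 0.4444k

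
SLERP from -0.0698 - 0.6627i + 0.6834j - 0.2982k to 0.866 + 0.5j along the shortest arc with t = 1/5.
0.1672 - 0.5915i + 0.7425j - 0.2662k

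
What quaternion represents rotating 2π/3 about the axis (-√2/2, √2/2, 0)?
0.5 - 0.6124i + 0.6124j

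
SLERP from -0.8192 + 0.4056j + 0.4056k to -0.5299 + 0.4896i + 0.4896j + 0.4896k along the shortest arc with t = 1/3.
-0.7504 + 0.1719i + 0.4513j + 0.4513k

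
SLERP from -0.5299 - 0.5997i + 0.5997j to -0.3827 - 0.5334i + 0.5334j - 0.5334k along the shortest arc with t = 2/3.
-0.4484 - 0.5764i + 0.5764j - 0.3666k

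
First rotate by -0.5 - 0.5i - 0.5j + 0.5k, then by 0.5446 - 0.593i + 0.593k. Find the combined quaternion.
-0.8653 + 0.3207i - 0.2723j + 0.2723k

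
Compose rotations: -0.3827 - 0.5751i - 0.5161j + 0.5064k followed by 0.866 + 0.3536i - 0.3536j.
-0.3106 - 0.8124i - 0.4907j + 0.0527k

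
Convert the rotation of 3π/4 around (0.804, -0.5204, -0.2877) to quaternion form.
0.3827 + 0.7428i - 0.4808j - 0.2658k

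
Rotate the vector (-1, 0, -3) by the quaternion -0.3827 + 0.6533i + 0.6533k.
(-2.707, -1, -1.293)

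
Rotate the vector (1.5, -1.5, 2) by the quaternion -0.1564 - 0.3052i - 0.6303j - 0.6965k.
(-0.153, 2.704, -1.08)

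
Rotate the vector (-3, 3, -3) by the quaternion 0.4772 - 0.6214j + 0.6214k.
(1.634, 1.221, -4.779)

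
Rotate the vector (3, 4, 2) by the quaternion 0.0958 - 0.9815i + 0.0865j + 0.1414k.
(1.526, -3.87, -3.42)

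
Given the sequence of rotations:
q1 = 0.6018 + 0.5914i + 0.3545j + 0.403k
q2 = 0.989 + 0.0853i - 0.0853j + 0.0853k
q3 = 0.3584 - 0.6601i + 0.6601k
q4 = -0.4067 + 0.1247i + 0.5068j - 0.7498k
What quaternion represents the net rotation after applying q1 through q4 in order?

q2 · q1 = 0.5406 + 0.5716i + 0.3153j + 0.5306k
q3 · q2 · q1 = 0.2208 - 0.3601i + 0.8406j + 0.3389k
q4 · q3 · q2 · q1 = -0.2168 + 0.976i - 0.0022j - 0.0161k
-0.2168 + 0.976i - 0.0022j - 0.0161k


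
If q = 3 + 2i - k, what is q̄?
3 - 2i + k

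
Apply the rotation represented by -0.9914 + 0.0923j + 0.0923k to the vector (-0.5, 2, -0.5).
(-0.025, 2.049, -0.549)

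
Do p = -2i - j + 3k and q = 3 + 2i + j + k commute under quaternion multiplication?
No: pq = 2 - 10i + 5j + 9k ≠ 2 - 2i - 11j + 9k = qp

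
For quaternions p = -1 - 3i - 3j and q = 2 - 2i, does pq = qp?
No: pq = -8 - 4i - 6j - 6k ≠ -8 - 4i - 6j + 6k = qp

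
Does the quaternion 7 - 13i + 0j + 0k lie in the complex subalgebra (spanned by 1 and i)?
Yes. The quaternion 7 - 13i has j- and k-coefficients y = z = 0, so it lies in the complex subalgebra spanned by 1 and i.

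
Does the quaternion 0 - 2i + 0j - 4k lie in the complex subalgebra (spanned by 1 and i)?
No. The quaternion -2i - 4k has j-coefficient y = 0 and k-coefficient z = -4, not both zero, so it does not lie in the complex subalgebra spanned by 1 and i.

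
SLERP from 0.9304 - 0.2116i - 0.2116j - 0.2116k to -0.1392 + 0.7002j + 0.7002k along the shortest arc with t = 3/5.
0.546 - 0.1022i - 0.588j - 0.588k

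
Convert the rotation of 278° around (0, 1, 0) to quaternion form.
-0.7547 + 0.6561j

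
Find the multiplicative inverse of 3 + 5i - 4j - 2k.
0.0556 - 0.0926i + 0.0741j + 0.037k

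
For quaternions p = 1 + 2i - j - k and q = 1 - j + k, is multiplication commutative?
No: pq = 1 - 4j - 2k ≠ 1 + 4i + 2k = qp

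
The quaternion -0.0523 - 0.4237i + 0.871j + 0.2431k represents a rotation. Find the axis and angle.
axis = (-0.4243, 0.8722, 0.2434), θ = 186°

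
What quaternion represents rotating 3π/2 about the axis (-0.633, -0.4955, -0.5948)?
-0.7071 - 0.4476i - 0.3504j - 0.4206k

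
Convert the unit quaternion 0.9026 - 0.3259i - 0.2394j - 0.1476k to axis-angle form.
axis = (-0.7571, -0.5561, -0.3429), θ = 51°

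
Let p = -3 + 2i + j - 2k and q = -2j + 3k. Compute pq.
8 - i - 13k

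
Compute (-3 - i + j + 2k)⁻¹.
-0.2 + 0.0667i - 0.0667j - 0.1333k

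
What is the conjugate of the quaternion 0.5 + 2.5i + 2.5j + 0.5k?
0.5 - 2.5i - 2.5j - 0.5k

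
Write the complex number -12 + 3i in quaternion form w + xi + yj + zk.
-12 + 3i + 0j + 0k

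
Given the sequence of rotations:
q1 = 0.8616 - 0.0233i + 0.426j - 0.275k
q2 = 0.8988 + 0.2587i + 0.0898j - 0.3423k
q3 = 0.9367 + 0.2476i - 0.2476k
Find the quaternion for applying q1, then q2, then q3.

q2 · q1 = 0.648 + 0.3231i + 0.5394j - 0.4298k
q3 · q2 · q1 = 0.4206 + 0.5966i + 0.5317j - 0.4295k
0.4206 + 0.5966i + 0.5317j - 0.4295k


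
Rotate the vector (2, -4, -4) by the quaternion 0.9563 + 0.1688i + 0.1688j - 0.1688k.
(-0.811, -2.556, -5.367)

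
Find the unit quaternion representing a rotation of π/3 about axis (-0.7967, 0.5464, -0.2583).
0.866 - 0.3983i + 0.2732j - 0.1291k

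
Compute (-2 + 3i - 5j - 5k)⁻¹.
-0.0317 - 0.0476i + 0.0794j + 0.0794k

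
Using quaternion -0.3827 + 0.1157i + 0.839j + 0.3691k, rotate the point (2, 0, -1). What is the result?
(-0.804, -0.885, 1.89)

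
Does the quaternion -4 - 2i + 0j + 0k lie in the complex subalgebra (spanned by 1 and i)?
Yes. The quaternion -4 - 2i has j- and k-coefficients y = z = 0, so it lies in the complex subalgebra spanned by 1 and i.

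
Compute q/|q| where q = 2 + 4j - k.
0.4364 + 0.8729j - 0.2182k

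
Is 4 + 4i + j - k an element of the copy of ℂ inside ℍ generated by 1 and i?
No. The quaternion 4 + 4i + j - k has j-coefficient y = 1 and k-coefficient z = -1, not both zero, so it does not lie in the complex subalgebra spanned by 1 and i.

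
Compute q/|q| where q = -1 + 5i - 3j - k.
-0.1667 + 0.8333i - 0.5j - 0.1667k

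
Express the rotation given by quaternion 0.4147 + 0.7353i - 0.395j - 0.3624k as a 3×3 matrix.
[[0.4253, -0.2803, -0.8606], [-0.8815, -0.344, -0.3236], [-0.2053, 0.8962, -0.3934]]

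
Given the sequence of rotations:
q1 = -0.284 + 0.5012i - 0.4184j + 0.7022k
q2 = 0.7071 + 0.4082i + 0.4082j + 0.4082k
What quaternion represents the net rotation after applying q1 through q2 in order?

q2 · q1 = -0.5213 + 0.6959i - 0.4938j + 0.0052k
-0.5213 + 0.6959i - 0.4938j + 0.0052k


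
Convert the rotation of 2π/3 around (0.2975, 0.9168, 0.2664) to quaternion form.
0.5 + 0.2576i + 0.794j + 0.2307k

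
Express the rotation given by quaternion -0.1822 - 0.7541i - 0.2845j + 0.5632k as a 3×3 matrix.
[[0.2037, 0.6343, -0.7457], [0.2239, -0.7717, -0.5953], [-0.9531, -0.0457, -0.2992]]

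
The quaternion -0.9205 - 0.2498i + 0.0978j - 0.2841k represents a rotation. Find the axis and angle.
axis = (-0.6393, 0.2503, -0.7271), θ = 314°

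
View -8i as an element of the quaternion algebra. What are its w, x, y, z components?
0 - 8i + 0j + 0k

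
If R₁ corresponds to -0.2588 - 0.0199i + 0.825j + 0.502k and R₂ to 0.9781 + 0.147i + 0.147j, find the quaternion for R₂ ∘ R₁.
-0.3715 + 0.0163i + 0.6951j + 0.6152k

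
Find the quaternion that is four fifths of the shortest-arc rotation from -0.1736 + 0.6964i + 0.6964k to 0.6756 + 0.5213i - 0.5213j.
0.5605 + 0.6564i - 0.4686j + 0.1878k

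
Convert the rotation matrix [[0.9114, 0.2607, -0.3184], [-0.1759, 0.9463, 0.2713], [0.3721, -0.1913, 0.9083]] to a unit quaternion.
0.9703 - 0.1192i - 0.1779j - 0.1125k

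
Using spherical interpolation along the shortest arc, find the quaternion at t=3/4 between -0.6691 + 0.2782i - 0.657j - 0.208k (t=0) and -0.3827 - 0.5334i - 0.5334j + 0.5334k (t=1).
-0.5363 - 0.361i - 0.6596j + 0.3834k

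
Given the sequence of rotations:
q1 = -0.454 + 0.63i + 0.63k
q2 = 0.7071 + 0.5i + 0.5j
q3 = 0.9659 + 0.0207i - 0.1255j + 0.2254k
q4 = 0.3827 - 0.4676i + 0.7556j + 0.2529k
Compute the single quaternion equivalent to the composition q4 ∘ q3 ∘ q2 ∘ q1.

q2 · q1 = -0.636 + 0.5335i - 0.542j + 0.1305k
q3 · q2 · q1 = -0.7228 + 0.6079i - 0.3262j + 0.0384k
q4 · q3 · q2 · q1 = 0.2444 + 0.6821i - 0.4993j - 0.4749k
0.2444 + 0.6821i - 0.4993j - 0.4749k


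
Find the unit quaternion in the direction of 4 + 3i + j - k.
0.7698 + 0.5774i + 0.1925j - 0.1925k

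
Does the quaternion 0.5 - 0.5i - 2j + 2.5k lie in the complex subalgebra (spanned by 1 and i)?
No. The quaternion 0.5 - 0.5i - 2j + 2.5k has j-coefficient y = -2 and k-coefficient z = 2.5, not both zero, so it does not lie in the complex subalgebra spanned by 1 and i.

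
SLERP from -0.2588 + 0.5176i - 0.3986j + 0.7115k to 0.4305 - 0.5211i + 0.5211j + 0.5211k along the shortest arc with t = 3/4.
-0.4622 + 0.6288i - 0.5884j - 0.2115k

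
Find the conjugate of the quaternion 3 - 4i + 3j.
3 + 4i - 3j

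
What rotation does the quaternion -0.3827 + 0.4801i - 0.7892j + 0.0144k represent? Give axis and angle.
axis = (0.5197, -0.8542, 0.0156), θ = 5π/4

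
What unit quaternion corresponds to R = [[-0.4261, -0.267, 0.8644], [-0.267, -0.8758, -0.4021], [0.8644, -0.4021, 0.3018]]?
0.5357i - 0.2492j + 0.8068k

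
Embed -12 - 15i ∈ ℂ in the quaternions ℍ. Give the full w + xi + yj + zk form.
-12 - 15i + 0j + 0k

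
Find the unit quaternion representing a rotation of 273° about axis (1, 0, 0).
-0.7254 + 0.6884i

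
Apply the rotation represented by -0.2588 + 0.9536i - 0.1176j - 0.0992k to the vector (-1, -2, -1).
(-0.273, 1.333, 2.037)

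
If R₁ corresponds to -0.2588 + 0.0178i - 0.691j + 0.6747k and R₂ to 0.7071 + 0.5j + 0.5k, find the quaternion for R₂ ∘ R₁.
-0.1748 + 0.6954i - 0.6091j + 0.3388k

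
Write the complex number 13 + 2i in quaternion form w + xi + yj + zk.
13 + 2i + 0j + 0k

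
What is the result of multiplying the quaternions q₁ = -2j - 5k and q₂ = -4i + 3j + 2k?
16 + 11i + 20j - 8k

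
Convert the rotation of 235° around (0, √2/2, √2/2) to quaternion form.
-0.4617 + 0.6272j + 0.6272k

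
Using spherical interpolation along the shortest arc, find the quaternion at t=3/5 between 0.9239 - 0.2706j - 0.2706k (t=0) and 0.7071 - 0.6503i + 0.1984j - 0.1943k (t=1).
0.8716 - 0.4234i + 0.0087j - 0.2469k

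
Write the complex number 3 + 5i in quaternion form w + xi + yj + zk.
3 + 5i + 0j + 0k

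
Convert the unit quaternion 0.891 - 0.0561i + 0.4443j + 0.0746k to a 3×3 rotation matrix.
[[0.5941, -0.1828, 0.7834], [0.0831, 0.9826, 0.1663], [-0.8001, -0.0337, 0.5989]]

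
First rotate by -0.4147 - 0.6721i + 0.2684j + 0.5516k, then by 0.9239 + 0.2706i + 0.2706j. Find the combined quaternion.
-0.2739 - 0.5839i - 0.0135j + 0.7641k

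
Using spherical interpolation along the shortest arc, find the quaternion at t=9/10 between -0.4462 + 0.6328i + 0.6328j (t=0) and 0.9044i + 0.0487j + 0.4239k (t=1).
-0.0516 + 0.9106i + 0.1182j + 0.3925k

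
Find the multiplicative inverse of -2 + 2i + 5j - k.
-0.0588 - 0.0588i - 0.1471j + 0.0294k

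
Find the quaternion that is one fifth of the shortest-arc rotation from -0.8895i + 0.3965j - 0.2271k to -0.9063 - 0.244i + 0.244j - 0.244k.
-0.2304 - 0.8429i + 0.4101j - 0.2614k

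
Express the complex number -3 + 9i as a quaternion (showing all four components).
-3 + 9i + 0j + 0k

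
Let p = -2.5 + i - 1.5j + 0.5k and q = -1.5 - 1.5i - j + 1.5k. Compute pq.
3 + 0.5i + 2.5j - 7.75k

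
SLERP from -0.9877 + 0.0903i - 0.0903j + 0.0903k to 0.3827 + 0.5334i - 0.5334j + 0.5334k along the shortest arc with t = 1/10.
-0.9997 + 0.0136i - 0.0136j + 0.0136k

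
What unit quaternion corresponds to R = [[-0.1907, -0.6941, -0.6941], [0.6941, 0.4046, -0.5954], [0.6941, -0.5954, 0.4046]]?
0.6361 - 0.5456j + 0.5456k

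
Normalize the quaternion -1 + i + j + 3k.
-0.2887 + 0.2887i + 0.2887j + 0.866k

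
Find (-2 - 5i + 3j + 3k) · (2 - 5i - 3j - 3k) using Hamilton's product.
-11 - 18j + 42k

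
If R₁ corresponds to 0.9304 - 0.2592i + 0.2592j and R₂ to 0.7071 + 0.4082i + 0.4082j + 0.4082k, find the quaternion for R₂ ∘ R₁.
0.6579 + 0.0907i + 0.4573j + 0.5914k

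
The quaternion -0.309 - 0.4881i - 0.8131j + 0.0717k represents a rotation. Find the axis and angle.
axis = (-0.5132, -0.8549, 0.0754), θ = 216°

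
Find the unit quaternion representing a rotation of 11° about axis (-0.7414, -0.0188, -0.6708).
0.9954 - 0.0711i - 0.0018j - 0.0643k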